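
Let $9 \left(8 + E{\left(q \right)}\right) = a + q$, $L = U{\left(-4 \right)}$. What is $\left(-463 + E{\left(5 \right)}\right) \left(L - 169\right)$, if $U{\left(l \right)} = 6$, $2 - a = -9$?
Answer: $\frac{688349}{9} \approx 76483.0$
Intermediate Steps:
$a = 11$ ($a = 2 - -9 = 2 + 9 = 11$)
$L = 6$
$E{\left(q \right)} = - \frac{61}{9} + \frac{q}{9}$ ($E{\left(q \right)} = -8 + \frac{11 + q}{9} = -8 + \left(\frac{11}{9} + \frac{q}{9}\right) = - \frac{61}{9} + \frac{q}{9}$)
$\left(-463 + E{\left(5 \right)}\right) \left(L - 169\right) = \left(-463 + \left(- \frac{61}{9} + \frac{1}{9} \cdot 5\right)\right) \left(6 - 169\right) = \left(-463 + \left(- \frac{61}{9} + \frac{5}{9}\right)\right) \left(-163\right) = \left(-463 - \frac{56}{9}\right) \left(-163\right) = \left(- \frac{4223}{9}\right) \left(-163\right) = \frac{688349}{9}$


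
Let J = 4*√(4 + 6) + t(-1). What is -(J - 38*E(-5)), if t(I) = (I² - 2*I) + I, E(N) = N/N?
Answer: 36 - 4*√10 ≈ 23.351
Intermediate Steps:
E(N) = 1
t(I) = I² - I
J = 2 + 4*√10 (J = 4*√(4 + 6) - (-1 - 1) = 4*√10 - 1*(-2) = 4*√10 + 2 = 2 + 4*√10 ≈ 14.649)
-(J - 38*E(-5)) = -((2 + 4*√10) - 38*1) = -((2 + 4*√10) - 38) = -(-36 + 4*√10) = 36 - 4*√10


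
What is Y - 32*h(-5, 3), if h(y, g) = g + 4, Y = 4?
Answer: -220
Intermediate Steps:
h(y, g) = 4 + g
Y - 32*h(-5, 3) = 4 - 32*(4 + 3) = 4 - 32*7 = 4 - 224 = -220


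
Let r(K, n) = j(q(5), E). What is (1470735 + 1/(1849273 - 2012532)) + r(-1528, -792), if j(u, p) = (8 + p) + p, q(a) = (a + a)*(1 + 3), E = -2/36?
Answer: 2161008119665/1469331 ≈ 1.4707e+6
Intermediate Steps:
E = -1/18 (E = -2*1/36 = -1/18 ≈ -0.055556)
q(a) = 8*a (q(a) = (2*a)*4 = 8*a)
j(u, p) = 8 + 2*p
r(K, n) = 71/9 (r(K, n) = 8 + 2*(-1/18) = 8 - ⅑ = 71/9)
(1470735 + 1/(1849273 - 2012532)) + r(-1528, -792) = (1470735 + 1/(1849273 - 2012532)) + 71/9 = (1470735 + 1/(-163259)) + 71/9 = (1470735 - 1/163259) + 71/9 = 240110725364/163259 + 71/9 = 2161008119665/1469331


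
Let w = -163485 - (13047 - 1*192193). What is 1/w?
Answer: 1/15661 ≈ 6.3853e-5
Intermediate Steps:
w = 15661 (w = -163485 - (13047 - 192193) = -163485 - 1*(-179146) = -163485 + 179146 = 15661)
1/w = 1/15661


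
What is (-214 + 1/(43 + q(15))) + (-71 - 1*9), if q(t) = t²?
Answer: -78791/268 ≈ -294.00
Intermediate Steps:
(-214 + 1/(43 + q(15))) + (-71 - 1*9) = (-214 + 1/(43 + 15²)) + (-71 - 1*9) = (-214 + 1/(43 + 225)) + (-71 - 9) = (-214 + 1/268) - 80 = -57351/268 - 80 = -78791/268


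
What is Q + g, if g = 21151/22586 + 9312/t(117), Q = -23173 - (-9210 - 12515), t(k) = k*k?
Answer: -149064142307/103059918 ≈ -1446.4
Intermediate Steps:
t(k) = k²
Q = -1448 (Q = -23173 - 1*(-21725) = -23173 + 21725 = -1448)
g = 166618957/103059918 (g = 21151/22586 + 9312/(117²) = 21151*(1/22586) + 9312/13689 = 21151/22586 + 9312*(1/13689) = 21151/22586 + 3104/4563 = 166618957/103059918 ≈ 1.6167)
Q + g = -1448 + 166618957/103059918 = -149064142307/103059918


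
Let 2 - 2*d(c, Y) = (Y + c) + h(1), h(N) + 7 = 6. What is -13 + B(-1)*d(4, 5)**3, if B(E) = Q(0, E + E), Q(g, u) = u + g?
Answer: 41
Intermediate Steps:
h(N) = -1 (h(N) = -7 + 6 = -1)
Q(g, u) = g + u
B(E) = 2*E (B(E) = 0 + (E + E) = 0 + 2*E = 2*E)
d(c, Y) = 3/2 - Y/2 - c/2 (d(c, Y) = 1 - ((Y + c) - 1)/2 = 1 - (-1 + Y + c)/2 = 1 + (1/2 - Y/2 - c/2) = 3/2 - Y/2 - c/2)
-13 + B(-1)*d(4, 5)**3 = -13 + (2*(-1))*(3/2 - 1/2*5 - 1/2*4)**3 = -13 - 2*(3/2 - 5/2 - 2)**3 = -13 - 2*(-3)**3 = -13 - 2*(-27) = -13 + 54 = 41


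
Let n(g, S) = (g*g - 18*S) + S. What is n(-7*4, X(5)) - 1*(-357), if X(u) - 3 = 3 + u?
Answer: 954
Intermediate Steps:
X(u) = 6 + u (X(u) = 3 + (3 + u) = 6 + u)
n(g, S) = g² - 17*S (n(g, S) = (g² - 18*S) + S = g² - 17*S)
n(-7*4, X(5)) - 1*(-357) = ((-7*4)² - 17*(6 + 5)) - 1*(-357) = ((-28)² - 17*11) + 357 = (784 - 187) + 357 = 597 + 357 = 954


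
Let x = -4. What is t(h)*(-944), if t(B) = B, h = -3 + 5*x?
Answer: 21712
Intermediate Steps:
h = -23 (h = -3 + 5*(-4) = -3 - 20 = -23)
t(h)*(-944) = -23*(-944) = 21712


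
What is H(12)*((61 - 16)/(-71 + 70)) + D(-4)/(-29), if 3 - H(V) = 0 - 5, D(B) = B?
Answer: -10436/29 ≈ -359.86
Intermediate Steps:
H(V) = 8 (H(V) = 3 - (0 - 5) = 3 - 1*(-5) = 3 + 5 = 8)
H(12)*((61 - 16)/(-71 + 70)) + D(-4)/(-29) = 8*((61 - 16)/(-71 + 70)) - 4/(-29) = 8*(45/(-1)) - 4*(-1/29) = 8*(45*(-1)) + 4/29 = 8*(-45) + 4/29 = -360 + 4/29 = -10436/29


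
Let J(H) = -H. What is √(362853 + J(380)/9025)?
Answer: 67*√729505/95 ≈ 602.37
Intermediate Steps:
√(362853 + J(380)/9025) = √(362853 - 1*380/9025) = √(362853 - 380*1/9025) = √(362853 - 4/95) = √(34471031/95) = 67*√729505/95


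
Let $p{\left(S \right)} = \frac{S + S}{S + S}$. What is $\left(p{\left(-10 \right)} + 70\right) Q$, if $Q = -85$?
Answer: $-6035$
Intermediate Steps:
$p{\left(S \right)} = 1$ ($p{\left(S \right)} = \frac{2 S}{2 S} = 2 S \frac{1}{2 S} = 1$)
$\left(p{\left(-10 \right)} + 70\right) Q = \left(1 + 70\right) \left(-85\right) = 71 \left(-85\right) = -6035$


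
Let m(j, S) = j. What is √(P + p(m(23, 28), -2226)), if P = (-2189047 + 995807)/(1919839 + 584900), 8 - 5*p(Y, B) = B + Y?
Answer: √69281227630418655/12523695 ≈ 21.017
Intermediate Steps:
p(Y, B) = 8/5 - B/5 - Y/5 (p(Y, B) = 8/5 - (B + Y)/5 = 8/5 + (-B/5 - Y/5) = 8/5 - B/5 - Y/5)
P = -1193240/2504739 ≈ -0.47639
√(P + p(m(23, 28), -2226)) = √(-1193240/2504739 + (8/5 - ⅕*(-2226) - ⅕*23)) = √(-1193240/2504739 + (8/5 + 2226/5 - 23/5)) = √(-1193240/2504739 + 2211/5) = √(5532011729/12523695) = √69281227630418655/12523695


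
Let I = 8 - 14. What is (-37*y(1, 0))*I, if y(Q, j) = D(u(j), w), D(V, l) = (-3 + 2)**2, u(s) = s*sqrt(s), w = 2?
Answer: 222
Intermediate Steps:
u(s) = s**(3/2)
I = -6
D(V, l) = 1 (D(V, l) = (-1)**2 = 1)
y(Q, j) = 1
(-37*y(1, 0))*I = -37*1*(-6) = -37*(-6) = 222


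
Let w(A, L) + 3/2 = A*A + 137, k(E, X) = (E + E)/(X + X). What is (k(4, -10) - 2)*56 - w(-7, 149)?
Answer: -3189/10 ≈ -318.90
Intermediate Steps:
k(E, X) = E/X (k(E, X) = (2*E)/((2*X)) = (2*E)*(1/(2*X)) = E/X)
w(A, L) = 271/2 + A**2 (w(A, L) = -3/2 + (A*A + 137) = -3/2 + (A**2 + 137) = -3/2 + (137 + A**2) = 271/2 + A**2)
(k(4, -10) - 2)*56 - w(-7, 149) = (4/(-10) - 2)*56 - (271/2 + (-7)**2) = (4*(-1/10) - 2)*56 - (271/2 + 49) = (-2/5 - 2)*56 - 1*369/2 = -12/5*56 - 369/2 = -672/5 - 369/2 = -3189/10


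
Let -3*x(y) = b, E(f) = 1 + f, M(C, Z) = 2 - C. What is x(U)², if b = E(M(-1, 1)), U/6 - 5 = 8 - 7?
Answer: 16/9 ≈ 1.7778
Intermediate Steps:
U = 36 (U = 30 + 6*(8 - 7) = 30 + 6*1 = 30 + 6 = 36)
b = 4 (b = 1 + (2 - 1*(-1)) = 1 + (2 + 1) = 1 + 3 = 4)
x(y) = -4/3 (x(y) = -⅓*4 = -4/3)
x(U)² = (-4/3)² = 16/9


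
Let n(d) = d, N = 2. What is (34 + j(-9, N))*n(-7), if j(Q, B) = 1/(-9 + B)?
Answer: -237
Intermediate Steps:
(34 + j(-9, N))*n(-7) = (34 + 1/(-9 + 2))*(-7) = (34 + 1/(-7))*(-7) = (34 - 1/7)*(-7) = (237/7)*(-7) = -237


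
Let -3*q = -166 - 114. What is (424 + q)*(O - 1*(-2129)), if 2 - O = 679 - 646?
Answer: 3256096/3 ≈ 1.0854e+6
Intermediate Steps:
O = -31 (O = 2 - (679 - 646) = 2 - 1*33 = 2 - 33 = -31)
q = 280/3 (q = -(-166 - 114)/3 = -⅓*(-280) = 280/3 ≈ 93.333)
(424 + q)*(O - 1*(-2129)) = (424 + 280/3)*(-31 - 1*(-2129)) = 1552*(-31 + 2129)/3 = (1552/3)*2098 = 3256096/3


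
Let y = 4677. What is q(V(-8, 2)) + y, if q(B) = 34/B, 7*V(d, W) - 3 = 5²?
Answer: 9371/2 ≈ 4685.5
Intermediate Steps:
V(d, W) = 4 (V(d, W) = 3/7 + (⅐)*5² = 3/7 + (⅐)*25 = 3/7 + 25/7 = 4)
q(V(-8, 2)) + y = 34/4 + 4677 = 34*(¼) + 4677 = 17/2 + 4677 = 9371/2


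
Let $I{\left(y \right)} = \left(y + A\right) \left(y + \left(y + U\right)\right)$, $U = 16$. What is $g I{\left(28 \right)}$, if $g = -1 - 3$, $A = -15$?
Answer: $-3744$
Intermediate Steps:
$g = -4$ ($g = -1 - 3 = -4$)
$I{\left(y \right)} = \left(-15 + y\right) \left(16 + 2 y\right)$ ($I{\left(y \right)} = \left(y - 15\right) \left(y + \left(y + 16\right)\right) = \left(-15 + y\right) \left(y + \left(16 + y\right)\right) = \left(-15 + y\right) \left(16 + 2 y\right)$)
$g I{\left(28 \right)} = - 4 \left(-240 - 392 + 2 \cdot 28^{2}\right) = - 4 \left(-240 - 392 + 2 \cdot 784\right) = - 4 \left(-240 - 392 + 1568\right) = \left(-4\right) 936 = -3744$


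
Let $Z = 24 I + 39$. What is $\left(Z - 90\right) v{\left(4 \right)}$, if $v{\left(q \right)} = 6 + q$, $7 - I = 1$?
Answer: $930$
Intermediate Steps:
$I = 6$ ($I = 7 - 1 = 6$)
$Z = 183$ ($Z = 24 \cdot 6 + 39 = 144 + 39 = 183$)
$\left(Z - 90\right) v{\left(4 \right)} = \left(183 - 90\right) \left(6 + 4\right) = \left(183 - 90\right) 10 = 93 \cdot 10 = 930$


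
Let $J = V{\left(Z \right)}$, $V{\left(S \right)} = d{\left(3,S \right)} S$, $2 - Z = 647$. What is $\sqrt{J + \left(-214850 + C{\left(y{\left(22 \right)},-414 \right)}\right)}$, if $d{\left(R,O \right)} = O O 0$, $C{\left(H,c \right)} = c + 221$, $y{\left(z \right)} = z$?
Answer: $i \sqrt{215043} \approx 463.73 i$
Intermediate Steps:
$Z = -645$ ($Z = 2 - 647 = -645$)
$C{\left(H,c \right)} = 221 + c$
$d{\left(R,O \right)} = 0$ ($d{\left(R,O \right)} = O^{2} \cdot 0 = 0$)
$V{\left(S \right)} = 0$ ($V{\left(S \right)} = 0 S = 0$)
$J = 0$
$\sqrt{J + \left(-214850 + C{\left(y{\left(22 \right)},-414 \right)}\right)} = \sqrt{0 + \left(-214850 + \left(221 - 414\right)\right)} = \sqrt{0 - 215043} = \sqrt{-215043} = i \sqrt{215043}$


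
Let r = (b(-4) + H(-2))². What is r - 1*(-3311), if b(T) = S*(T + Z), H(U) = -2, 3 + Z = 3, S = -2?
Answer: 3347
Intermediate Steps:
Z = 0 (Z = -3 + 3 = 0)
b(T) = -2*T (b(T) = -2*(T + 0) = -2*T)
r = 36 (r = (-2*(-4) - 2)² = (8 - 2)² = 6² = 36)
r - 1*(-3311) = 36 - 1*(-3311) = 36 + 3311 = 3347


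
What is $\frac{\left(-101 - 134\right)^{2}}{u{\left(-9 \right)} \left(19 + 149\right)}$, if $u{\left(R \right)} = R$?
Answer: $- \frac{55225}{1512} \approx -36.524$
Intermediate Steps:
$\frac{\left(-101 - 134\right)^{2}}{u{\left(-9 \right)} \left(19 + 149\right)} = \frac{\left(-101 - 134\right)^{2}}{\left(-9\right) \left(19 + 149\right)} = \frac{\left(-235\right)^{2}}{\left(-9\right) 168} = \frac{55225}{-1512} = 55225 \left(- \frac{1}{1512}\right) = - \frac{55225}{1512}$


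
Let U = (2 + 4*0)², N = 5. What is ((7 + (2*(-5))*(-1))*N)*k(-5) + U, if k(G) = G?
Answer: -421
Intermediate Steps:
U = 4 (U = (2 + 0)² = 2² = 4)
((7 + (2*(-5))*(-1))*N)*k(-5) + U = ((7 + (2*(-5))*(-1))*5)*(-5) + 4 = ((7 - 10*(-1))*5)*(-5) + 4 = ((7 + 10)*5)*(-5) + 4 = (17*5)*(-5) + 4 = 85*(-5) + 4 = -425 + 4 = -421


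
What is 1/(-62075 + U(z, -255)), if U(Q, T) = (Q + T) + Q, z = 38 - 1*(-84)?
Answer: -1/62086 ≈ -1.6107e-5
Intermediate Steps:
z = 122 (z = 38 + 84 = 122)
U(Q, T) = T + 2*Q
1/(-62075 + U(z, -255)) = 1/(-62075 + (-255 + 2*122)) = 1/(-62075 + (-255 + 244)) = 1/(-62075 - 11) = 1/(-62086) = -1/62086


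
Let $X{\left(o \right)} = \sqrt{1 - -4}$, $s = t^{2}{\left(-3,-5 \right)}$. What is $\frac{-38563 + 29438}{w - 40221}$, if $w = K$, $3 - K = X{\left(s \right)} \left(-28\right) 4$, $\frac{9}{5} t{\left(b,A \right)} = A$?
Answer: $\frac{183494625}{808712402} + \frac{255500 \sqrt{5}}{404356201} \approx 0.22831$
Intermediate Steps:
$t{\left(b,A \right)} = \frac{5 A}{9}$
$s = \frac{625}{81}$ ($s = \left(\frac{5}{9} \left(-5\right)\right)^{2} = \left(- \frac{25}{9}\right)^{2} = \frac{625}{81} \approx 7.716$)
$X{\left(o \right)} = \sqrt{5}$ ($X{\left(o \right)} = \sqrt{1 + 4} = \sqrt{5}$)
$K = 3 + 112 \sqrt{5}$ ($K = 3 - \sqrt{5} \left(-28\right) 4 = 3 - - 28 \sqrt{5} \cdot 4 = 3 - - 112 \sqrt{5} = 3 + 112 \sqrt{5} \approx 253.44$)
$w = 3 + 112 \sqrt{5} \approx 253.44$
$\frac{-38563 + 29438}{w - 40221} = \frac{-38563 + 29438}{\left(3 + 112 \sqrt{5}\right) - 40221} = - \frac{9125}{-40218 + 112 \sqrt{5}}$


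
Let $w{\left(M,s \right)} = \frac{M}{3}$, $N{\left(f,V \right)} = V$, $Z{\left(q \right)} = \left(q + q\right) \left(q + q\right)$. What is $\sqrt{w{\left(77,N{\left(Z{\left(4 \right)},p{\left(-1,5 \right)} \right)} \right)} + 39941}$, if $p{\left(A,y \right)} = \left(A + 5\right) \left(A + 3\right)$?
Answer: $\frac{10 \sqrt{3597}}{3} \approx 199.92$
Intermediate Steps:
$p{\left(A,y \right)} = \left(3 + A\right) \left(5 + A\right)$ ($p{\left(A,y \right)} = \left(5 + A\right) \left(3 + A\right) = \left(3 + A\right) \left(5 + A\right)$)
$Z{\left(q \right)} = 4 q^{2}$ ($Z{\left(q \right)} = 2 q 2 q = 4 q^{2}$)
$w{\left(M,s \right)} = \frac{M}{3}$ ($w{\left(M,s \right)} = M \frac{1}{3} = \frac{M}{3}$)
$\sqrt{w{\left(77,N{\left(Z{\left(4 \right)},p{\left(-1,5 \right)} \right)} \right)} + 39941} = \sqrt{\frac{1}{3} \cdot 77 + 39941} = \sqrt{\frac{77}{3} + 39941} = \sqrt{\frac{119900}{3}} = \frac{10 \sqrt{3597}}{3}$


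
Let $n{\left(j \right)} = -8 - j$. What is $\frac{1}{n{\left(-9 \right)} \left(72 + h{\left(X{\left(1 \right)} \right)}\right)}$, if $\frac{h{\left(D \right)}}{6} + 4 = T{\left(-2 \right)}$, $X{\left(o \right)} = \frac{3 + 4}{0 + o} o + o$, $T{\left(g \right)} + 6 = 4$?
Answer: $\frac{1}{36} \approx 0.027778$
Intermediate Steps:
$T{\left(g \right)} = -2$ ($T{\left(g \right)} = -6 + 4 = -2$)
$X{\left(o \right)} = 7 + o$ ($X{\left(o \right)} = \frac{7}{o} o + o = 7 + o$)
$h{\left(D \right)} = -36$ ($h{\left(D \right)} = -24 + 6 \left(-2\right) = -24 - 12 = -36$)
$\frac{1}{n{\left(-9 \right)} \left(72 + h{\left(X{\left(1 \right)} \right)}\right)} = \frac{1}{\left(-8 - -9\right) \left(72 - 36\right)} = \frac{1}{\left(-8 + 9\right) 36} = \frac{1}{1 \cdot 36} = \frac{1}{36}$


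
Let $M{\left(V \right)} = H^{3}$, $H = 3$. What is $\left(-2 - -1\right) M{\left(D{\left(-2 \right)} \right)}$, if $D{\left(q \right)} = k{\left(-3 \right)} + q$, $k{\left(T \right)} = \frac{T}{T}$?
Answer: $-27$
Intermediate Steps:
$k{\left(T \right)} = 1$
$D{\left(q \right)} = 1 + q$
$M{\left(V \right)} = 27$ ($M{\left(V \right)} = 3^{3} = 27$)
$\left(-2 - -1\right) M{\left(D{\left(-2 \right)} \right)} = \left(-2 - -1\right) 27 = \left(-2 + 1\right) 27 = \left(-1\right) 27 = -27$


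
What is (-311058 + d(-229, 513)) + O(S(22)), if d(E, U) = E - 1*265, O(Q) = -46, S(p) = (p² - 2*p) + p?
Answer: -311598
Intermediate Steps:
S(p) = p² - p
d(E, U) = -265 + E (d(E, U) = E - 265 = -265 + E)
(-311058 + d(-229, 513)) + O(S(22)) = (-311058 + (-265 - 229)) - 46 = (-311058 - 494) - 46 = -311552 - 46 = -311598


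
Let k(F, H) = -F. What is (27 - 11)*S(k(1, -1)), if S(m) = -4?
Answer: -64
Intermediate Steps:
(27 - 11)*S(k(1, -1)) = (27 - 11)*(-4) = 16*(-4) = -64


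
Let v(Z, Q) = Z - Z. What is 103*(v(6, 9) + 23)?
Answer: 2369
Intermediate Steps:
v(Z, Q) = 0
103*(v(6, 9) + 23) = 103*(0 + 23) = 103*23 = 2369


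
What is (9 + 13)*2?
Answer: 44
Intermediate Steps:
(9 + 13)*2 = 22*2 = 44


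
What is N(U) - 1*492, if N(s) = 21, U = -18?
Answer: -471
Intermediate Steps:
N(U) - 1*492 = 21 - 1*492 = 21 - 492 = -471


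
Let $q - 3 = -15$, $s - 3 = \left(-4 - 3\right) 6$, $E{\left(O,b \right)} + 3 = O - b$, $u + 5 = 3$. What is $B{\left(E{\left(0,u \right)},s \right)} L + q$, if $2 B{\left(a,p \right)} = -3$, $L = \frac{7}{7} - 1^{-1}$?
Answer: $-12$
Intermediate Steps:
$u = -2$ ($u = -5 + 3 = -2$)
$E{\left(O,b \right)} = -3 + O - b$ ($E{\left(O,b \right)} = -3 + \left(O - b\right) = -3 + O - b$)
$L = 0$ ($L = 7 \cdot \frac{1}{7} - 1 = 1 - 1 = 0$)
$s = -39$ ($s = 3 + \left(-4 - 3\right) 6 = 3 - 42 = -39$)
$B{\left(a,p \right)} = - \frac{3}{2}$ ($B{\left(a,p \right)} = \frac{1}{2} \left(-3\right) = - \frac{3}{2}$)
$q = -12$ ($q = 3 - 15 = -12$)
$B{\left(E{\left(0,u \right)},s \right)} L + q = \left(- \frac{3}{2}\right) 0 - 12 = 0 - 12 = -12$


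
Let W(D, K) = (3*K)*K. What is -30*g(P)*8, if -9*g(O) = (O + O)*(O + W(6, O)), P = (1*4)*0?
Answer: 0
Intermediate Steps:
W(D, K) = 3*K**2
P = 0 (P = 4*0 = 0)
g(O) = -2*O*(O + 3*O**2)/9 (g(O) = -(O + O)*(O + 3*O**2)/9 = -2*O*(O + 3*O**2)/9)
-30*g(P)*8 = -(-20)*0**2*(1 + 3*0)/3*8 = -(-20)*0*(1 + 0)/3*8 = -(-20)*0/3*8 = -30*0*8 = 0*8 = 0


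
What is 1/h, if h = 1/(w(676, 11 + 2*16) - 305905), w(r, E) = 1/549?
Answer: -167941844/549 ≈ -3.0591e+5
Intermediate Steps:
w(r, E) = 1/549
h = -549/167941844 (h = 1/(1/549 - 305905) = 1/(-167941844/549) = -549/167941844 ≈ -3.2690e-6)
1/h = 1/(-549/167941844) = -167941844/549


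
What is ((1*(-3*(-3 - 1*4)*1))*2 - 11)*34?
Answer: 1054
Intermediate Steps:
((1*(-3*(-3 - 1*4)*1))*2 - 11)*34 = ((1*(-3*(-3 - 4)*1))*2 - 11)*34 = ((1*(-3*(-7)*1))*2 - 11)*34 = ((1*(21*1))*2 - 11)*34 = ((1*21)*2 - 11)*34 = (21*2 - 11)*34 = (42 - 11)*34 = 31*34 = 1054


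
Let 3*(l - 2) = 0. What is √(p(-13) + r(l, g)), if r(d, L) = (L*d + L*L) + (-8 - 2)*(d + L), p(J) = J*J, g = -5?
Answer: √214 ≈ 14.629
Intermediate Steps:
l = 2 (l = 2 + (⅓)*0 = 2 + 0 = 2)
p(J) = J²
r(d, L) = L² - 10*L - 10*d + L*d (r(d, L) = (L*d + L²) - 10*(L + d) = (L² + L*d) + (-10*L - 10*d) = L² - 10*L - 10*d + L*d)
√(p(-13) + r(l, g)) = √((-13)² + ((-5)² - 10*(-5) - 10*2 - 5*2)) = √(169 + (25 + 50 - 20 - 10)) = √(169 + 45) = √214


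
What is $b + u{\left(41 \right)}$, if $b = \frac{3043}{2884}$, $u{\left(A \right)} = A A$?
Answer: $\frac{4851047}{2884} \approx 1682.1$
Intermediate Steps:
$u{\left(A \right)} = A^{2}$
$b = \frac{3043}{2884}$ ($b = 3043 \cdot \frac{1}{2884} = \frac{3043}{2884} \approx 1.0551$)
$b + u{\left(41 \right)} = \frac{3043}{2884} + 41^{2} = \frac{3043}{2884} + 1681 = \frac{4851047}{2884}$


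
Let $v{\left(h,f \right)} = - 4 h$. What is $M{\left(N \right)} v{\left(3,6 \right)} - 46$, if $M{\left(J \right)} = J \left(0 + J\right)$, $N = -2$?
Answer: $-94$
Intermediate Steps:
$M{\left(J \right)} = J^{2}$ ($M{\left(J \right)} = J J = J^{2}$)
$M{\left(N \right)} v{\left(3,6 \right)} - 46 = \left(-2\right)^{2} \left(\left(-4\right) 3\right) - 46 = 4 \left(-12\right) - 46 = -48 - 46 = -94$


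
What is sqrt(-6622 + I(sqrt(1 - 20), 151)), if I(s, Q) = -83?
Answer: 3*I*sqrt(745) ≈ 81.884*I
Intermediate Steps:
sqrt(-6622 + I(sqrt(1 - 20), 151)) = sqrt(-6622 - 83) = sqrt(-6705) = 3*I*sqrt(745)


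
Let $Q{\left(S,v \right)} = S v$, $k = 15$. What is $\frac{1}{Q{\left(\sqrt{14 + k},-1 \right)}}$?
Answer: $- \frac{\sqrt{29}}{29} \approx -0.1857$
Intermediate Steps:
$\frac{1}{Q{\left(\sqrt{14 + k},-1 \right)}} = \frac{1}{\sqrt{14 + 15} \left(-1\right)} = \frac{1}{\sqrt{29} \left(-1\right)} = \frac{1}{\left(-1\right) \sqrt{29}} = - \frac{\sqrt{29}}{29}$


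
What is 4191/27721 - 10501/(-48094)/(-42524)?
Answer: 8570929433675/56693582525576 ≈ 0.15118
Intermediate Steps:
4191/27721 - 10501/(-48094)/(-42524) = 4191*(1/27721) - 10501*(-1/48094)*(-1/42524) = 4191/27721 + (10501/48094)*(-1/42524) = 4191/27721 - 10501/2045149256 = 8570929433675/56693582525576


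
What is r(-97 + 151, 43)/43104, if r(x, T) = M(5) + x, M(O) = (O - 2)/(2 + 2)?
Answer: 73/57472 ≈ 0.0012702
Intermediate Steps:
M(O) = -1/2 + O/4 (M(O) = (-2 + O)/4 = (-2 + O)*(1/4) = -1/2 + O/4)
r(x, T) = 3/4 + x (r(x, T) = (-1/2 + (1/4)*5) + x = (-1/2 + 5/4) + x = 3/4 + x)
r(-97 + 151, 43)/43104 = (3/4 + (-97 + 151))/43104 = (3/4 + 54)*(1/43104) = (219/4)*(1/43104) = 73/57472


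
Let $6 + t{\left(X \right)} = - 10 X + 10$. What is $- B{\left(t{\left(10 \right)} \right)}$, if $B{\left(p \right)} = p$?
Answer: $96$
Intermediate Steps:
$t{\left(X \right)} = 4 - 10 X$ ($t{\left(X \right)} = -6 - \left(-10 + 10 X\right) = 4 - 10 X$)
$- B{\left(t{\left(10 \right)} \right)} = - (4 - 100) = \left(-1\right) \left(-96\right) = 96$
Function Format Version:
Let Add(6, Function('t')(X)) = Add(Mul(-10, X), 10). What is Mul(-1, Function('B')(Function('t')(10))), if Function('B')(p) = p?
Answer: 96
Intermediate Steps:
Function('t')(X) = Add(4, Mul(-10, X)) (Function('t')(X) = Add(-6, Add(Mul(-10, X), 10)) = Add(-6, Add(10, Mul(-10, X))) = Add(4, Mul(-10, X)))
Mul(-1, Function('B')(Function('t')(10))) = Mul(-1, Add(4, Mul(-10, 10))) = Mul(-1, Add(4, -100)) = Mul(-1, -96) = 96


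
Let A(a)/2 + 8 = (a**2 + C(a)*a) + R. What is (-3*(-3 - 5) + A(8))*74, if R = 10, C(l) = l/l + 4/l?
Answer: 13320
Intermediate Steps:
C(l) = 1 + 4/l
A(a) = 12 + 2*a + 2*a**2 (A(a) = -16 + 2*((a**2 + ((4 + a)/a)*a) + 10) = -16 + 2*((a**2 + (4 + a)) + 10) = -16 + 2*((4 + a + a**2) + 10) = -16 + 2*(14 + a + a**2) = -16 + (28 + 2*a + 2*a**2) = 12 + 2*a + 2*a**2)
(-3*(-3 - 5) + A(8))*74 = (-3*(-3 - 5) + (12 + 2*8 + 2*8**2))*74 = (-3*(-8) + (12 + 16 + 2*64))*74 = (24 + (12 + 16 + 128))*74 = (24 + 156)*74 = 180*74 = 13320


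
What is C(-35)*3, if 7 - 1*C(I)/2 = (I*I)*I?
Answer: 257292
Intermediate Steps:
C(I) = 14 - 2*I³ (C(I) = 14 - 2*I*I*I = 14 - 2*I²*I = 14 - 2*I³)
C(-35)*3 = (14 - 2*(-35)³)*3 = (14 - 2*(-42875))*3 = (14 + 85750)*3 = 85764*3 = 257292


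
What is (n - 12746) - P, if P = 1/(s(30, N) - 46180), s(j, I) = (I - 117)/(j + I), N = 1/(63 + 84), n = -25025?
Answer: -7694601525827/203717178 ≈ -37771.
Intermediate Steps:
N = 1/147 ≈ 0.0068027
s(j, I) = (-117 + I)/(I + j)
P = -4411/203717178 (P = 1/((-117 + 1/147)/(1/147 + 30) - 46180) = 1/(-17198/147/(4411/147) - 46180) = 1/((147/4411)*(-17198/147) - 46180) = 1/(-17198/4411 - 46180) = 1/(-203717178/4411) = -4411/203717178 ≈ -2.1653e-5)
(n - 12746) - P = (-25025 - 12746) - 1*(-4411/203717178) = -37771 + 4411/203717178 = -7694601525827/203717178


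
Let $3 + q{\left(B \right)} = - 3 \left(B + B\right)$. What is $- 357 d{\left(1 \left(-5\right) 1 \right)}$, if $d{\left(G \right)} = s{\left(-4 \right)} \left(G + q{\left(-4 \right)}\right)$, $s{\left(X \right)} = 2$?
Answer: $-11424$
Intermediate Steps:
$q{\left(B \right)} = -3 - 6 B$ ($q{\left(B \right)} = -3 - 3 \left(B + B\right) = -3 - 3 \cdot 2 B = -3 - 6 B$)
$d{\left(G \right)} = 42 + 2 G$ ($d{\left(G \right)} = 2 \left(G - -21\right) = 2 \left(G + \left(-3 + 24\right)\right) = 2 \left(G + 21\right) = 2 \left(21 + G\right) = 42 + 2 G$)
$- 357 d{\left(1 \left(-5\right) 1 \right)} = - 357 \left(42 + 2 \cdot 1 \left(-5\right) 1\right) = - 357 \left(42 + 2 \left(\left(-5\right) 1\right)\right) = - 357 \left(42 + 2 \left(-5\right)\right) = - 357 \left(42 - 10\right) = \left(-357\right) 32 = -11424$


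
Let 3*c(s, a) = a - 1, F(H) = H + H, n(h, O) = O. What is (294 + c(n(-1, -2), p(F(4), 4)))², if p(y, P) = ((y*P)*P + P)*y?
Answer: 3751969/9 ≈ 4.1689e+5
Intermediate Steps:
F(H) = 2*H
p(y, P) = y*(P + y*P²) (p(y, P) = ((P*y)*P + P)*y = (y*P² + P)*y = (P + y*P²)*y = y*(P + y*P²))
c(s, a) = -⅓ + a/3 (c(s, a) = (a - 1)/3 = (-1 + a)/3 = -⅓ + a/3)
(294 + c(n(-1, -2), p(F(4), 4)))² = (294 + (-⅓ + (4*(2*4)*(1 + 4*(2*4)))/3))² = (294 + (-⅓ + (4*8*(1 + 4*8))/3))² = (294 + (-⅓ + (4*8*(1 + 32))/3))² = (294 + (-⅓ + (4*8*33)/3))² = (294 + (-⅓ + (⅓)*1056))² = (294 + (-⅓ + 352))² = (294 + 1055/3)² = (1937/3)² = 3751969/9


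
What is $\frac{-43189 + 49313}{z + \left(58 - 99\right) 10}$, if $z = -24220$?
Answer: $- \frac{3062}{12315} \approx -0.24864$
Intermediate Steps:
$\frac{-43189 + 49313}{z + \left(58 - 99\right) 10} = \frac{-43189 + 49313}{-24220 + \left(58 - 99\right) 10} = \frac{6124}{-24220 - 410} = \frac{6124}{-24630} = 6124 \left(- \frac{1}{24630}\right) = - \frac{3062}{12315}$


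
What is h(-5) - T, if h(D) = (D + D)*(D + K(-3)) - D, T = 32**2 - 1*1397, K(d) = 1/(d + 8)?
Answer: 426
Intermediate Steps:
K(d) = 1/(8 + d)
T = -373 (T = 1024 - 1397 = -373)
h(D) = -D + 2*D*(1/5 + D) (h(D) = (D + D)*(D + 1/(8 - 3)) - D = (2*D)*(D + 1/5) - D = (2*D)*(1/5 + D) - D = 2*D*(1/5 + D) - D = -D + 2*D*(1/5 + D))
h(-5) - T = (1/5)*(-5)*(-3 + 10*(-5)) - 1*(-373) = (1/5)*(-5)*(-3 - 50) + 373 = (1/5)*(-5)*(-53) + 373 = 53 + 373 = 426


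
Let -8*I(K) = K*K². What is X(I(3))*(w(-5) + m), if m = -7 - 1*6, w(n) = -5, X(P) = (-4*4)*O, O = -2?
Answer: -576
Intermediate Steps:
I(K) = -K³/8 (I(K) = -K*K²/8 = -K³/8)
X(P) = 32 (X(P) = -4*4*(-2) = -16*(-2) = 32)
m = -13 (m = -7 - 6 = -13)
X(I(3))*(w(-5) + m) = 32*(-5 - 13) = 32*(-18) = -576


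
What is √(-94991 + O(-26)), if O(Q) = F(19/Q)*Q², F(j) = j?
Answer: 13*I*√565 ≈ 309.01*I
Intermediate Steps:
O(Q) = 19*Q (O(Q) = (19/Q)*Q² = 19*Q)
√(-94991 + O(-26)) = √(-94991 + 19*(-26)) = √(-94991 - 494) = √(-95485) = 13*I*√565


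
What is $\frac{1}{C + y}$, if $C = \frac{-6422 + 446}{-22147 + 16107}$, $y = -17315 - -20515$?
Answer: $\frac{755}{2416747} \approx 0.0003124$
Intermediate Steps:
$y = 3200$ ($y = -17315 + 20515 = 3200$)
$C = \frac{747}{755}$ ($C = - \frac{5976}{-6040} = \left(-5976\right) \left(- \frac{1}{6040}\right) = \frac{747}{755} \approx 0.9894$)
$\frac{1}{C + y} = \frac{1}{\frac{747}{755} + 3200} = \frac{1}{\frac{2416747}{755}} = \frac{755}{2416747}$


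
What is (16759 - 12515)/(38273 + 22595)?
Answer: 1061/15217 ≈ 0.069725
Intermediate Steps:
(16759 - 12515)/(38273 + 22595) = 4244/60868 = 4244*(1/60868) = 1061/15217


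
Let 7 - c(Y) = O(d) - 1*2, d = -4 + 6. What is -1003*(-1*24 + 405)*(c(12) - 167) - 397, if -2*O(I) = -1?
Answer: 121138537/2 ≈ 6.0569e+7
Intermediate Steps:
d = 2
O(I) = ½ (O(I) = -½*(-1) = ½)
c(Y) = 17/2 (c(Y) = 7 - (½ - 1*2) = 7 - (½ - 2) = 7 - 1*(-3/2) = 7 + 3/2 = 17/2)
-1003*(-1*24 + 405)*(c(12) - 167) - 397 = -1003*(-1*24 + 405)*(17/2 - 167) - 397 = -1003*(-24 + 405)*(-317)/2 - 397 = -382143*(-317)/2 - 397 = -1003*(-120777/2) - 397 = 121139331/2 - 397 = 121138537/2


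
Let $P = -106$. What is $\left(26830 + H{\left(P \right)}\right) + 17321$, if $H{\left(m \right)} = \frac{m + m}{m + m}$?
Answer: $44152$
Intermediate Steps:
$H{\left(m \right)} = 1$ ($H{\left(m \right)} = \frac{2 m}{2 m} = 2 m \frac{1}{2 m} = 1$)
$\left(26830 + H{\left(P \right)}\right) + 17321 = \left(26830 + 1\right) + 17321 = 26831 + 17321 = 44152$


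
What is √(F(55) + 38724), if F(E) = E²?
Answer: √41749 ≈ 204.33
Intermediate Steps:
√(F(55) + 38724) = √(55² + 38724) = √(3025 + 38724) = √41749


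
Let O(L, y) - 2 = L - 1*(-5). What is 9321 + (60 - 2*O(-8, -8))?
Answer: 9383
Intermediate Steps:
O(L, y) = 7 + L (O(L, y) = 2 + (L - 1*(-5)) = 2 + (L + 5) = 2 + (5 + L) = 7 + L)
9321 + (60 - 2*O(-8, -8)) = 9321 + (60 - 2*(7 - 8)) = 9321 + (60 - 2*(-1)) = 9321 + (60 + 2) = 9321 + 62 = 9383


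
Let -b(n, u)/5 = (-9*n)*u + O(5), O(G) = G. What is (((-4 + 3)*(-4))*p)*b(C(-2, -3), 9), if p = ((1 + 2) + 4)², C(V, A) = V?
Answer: -163660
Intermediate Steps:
p = 49 (p = (3 + 4)² = 7² = 49)
b(n, u) = -25 + 45*n*u (b(n, u) = -5*((-9*n)*u + 5) = -5*(-9*n*u + 5) = -5*(5 - 9*n*u) = -25 + 45*n*u)
(((-4 + 3)*(-4))*p)*b(C(-2, -3), 9) = (((-4 + 3)*(-4))*49)*(-25 + 45*(-2)*9) = (-1*(-4)*49)*(-25 - 810) = (4*49)*(-835) = 196*(-835) = -163660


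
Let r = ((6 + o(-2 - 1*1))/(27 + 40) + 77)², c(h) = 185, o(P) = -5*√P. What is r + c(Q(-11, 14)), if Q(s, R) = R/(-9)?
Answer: 27507615/4489 - 51650*I*√3/4489 ≈ 6127.8 - 19.929*I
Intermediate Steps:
Q(s, R) = -R/9 (Q(s, R) = R*(-⅑) = -R/9)
r = (5165/67 - 5*I*√3/67)² (r = ((6 - 5*√(-2 - 1*1))/(27 + 40) + 77)² = ((6 - 5*√(-2 - 1))/67 + 77)² = ((6 - 5*I*√3)*(1/67) + 77)² = ((6/67 - 5*I*√3/67) + 77)² = (5165/67 - 5*I*√3/67)² ≈ 5942.8 - 19.93*I)
r + c(Q(-11, 14)) = (26677150/4489 - 51650*I*√3/4489) + 185 = 27507615/4489 - 51650*I*√3/4489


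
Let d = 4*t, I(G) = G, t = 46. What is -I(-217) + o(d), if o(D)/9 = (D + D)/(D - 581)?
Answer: 82837/397 ≈ 208.66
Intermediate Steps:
d = 184 (d = 4*46 = 184)
o(D) = 18*D/(-581 + D) (o(D) = 9*((D + D)/(D - 581)) = 9*((2*D)/(-581 + D)) = 9*(2*D/(-581 + D)) = 18*D/(-581 + D))
-I(-217) + o(d) = -1*(-217) + 18*184/(-581 + 184) = 217 + 18*184/(-397) = 217 + 18*184*(-1/397) = 217 - 3312/397 = 82837/397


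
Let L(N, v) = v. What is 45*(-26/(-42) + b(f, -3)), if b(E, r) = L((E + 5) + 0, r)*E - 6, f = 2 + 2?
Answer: -5475/7 ≈ -782.14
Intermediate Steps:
f = 4
b(E, r) = -6 + E*r (b(E, r) = r*E - 6 = E*r - 6 = -6 + E*r)
45*(-26/(-42) + b(f, -3)) = 45*(-26/(-42) + (-6 + 4*(-3))) = 45*(-26*(-1/42) + (-6 - 12)) = 45*(13/21 - 18) = 45*(-365/21) = -5475/7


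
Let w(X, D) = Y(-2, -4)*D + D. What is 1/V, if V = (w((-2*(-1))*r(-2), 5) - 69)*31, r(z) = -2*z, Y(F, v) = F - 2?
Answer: -1/2604 ≈ -0.00038402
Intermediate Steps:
Y(F, v) = -2 + F
w(X, D) = -3*D (w(X, D) = (-2 - 2)*D + D = -4*D + D = -3*D)
V = -2604 (V = (-3*5 - 69)*31 = (-15 - 69)*31 = -84*31 = -2604)
1/V = 1/(-2604) = -1/2604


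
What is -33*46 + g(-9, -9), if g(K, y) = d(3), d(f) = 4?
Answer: -1514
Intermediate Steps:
g(K, y) = 4
-33*46 + g(-9, -9) = -33*46 + 4 = -1518 + 4 = -1514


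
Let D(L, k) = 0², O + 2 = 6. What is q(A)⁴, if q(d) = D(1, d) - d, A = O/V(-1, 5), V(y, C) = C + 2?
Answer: 256/2401 ≈ 0.10662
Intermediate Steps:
O = 4 (O = -2 + 6 = 4)
V(y, C) = 2 + C
D(L, k) = 0
A = 4/7 (A = 4/(2 + 5) = 4/7 ≈ 0.57143)
q(d) = -d (q(d) = 0 - d = -d)
q(A)⁴ = (-1*4/7)⁴ = (-4/7)⁴ = 256/2401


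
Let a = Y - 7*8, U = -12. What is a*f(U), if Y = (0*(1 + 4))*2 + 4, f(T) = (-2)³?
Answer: 416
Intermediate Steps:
f(T) = -8
Y = 4 (Y = (0*5)*2 + 4 = 0*2 + 4 = 0 + 4 = 4)
a = -52 (a = 4 - 7*8 = 4 - 56 = -52)
a*f(U) = -52*(-8) = 416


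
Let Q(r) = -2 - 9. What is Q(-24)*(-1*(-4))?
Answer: -44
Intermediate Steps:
Q(r) = -11
Q(-24)*(-1*(-4)) = -(-11)*(-4) = -11*4 = -44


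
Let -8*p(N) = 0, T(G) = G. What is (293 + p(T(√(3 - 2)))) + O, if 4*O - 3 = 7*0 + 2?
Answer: 1177/4 ≈ 294.25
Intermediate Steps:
p(N) = 0 (p(N) = -⅛*0 = 0)
O = 5/4 (O = ¾ + (7*0 + 2)/4 = ¾ + (0 + 2)/4 = ¾ + (¼)*2 = ¾ + ½ = 5/4 ≈ 1.2500)
(293 + p(T(√(3 - 2)))) + O = (293 + 0) + 5/4 = 293 + 5/4 = 1177/4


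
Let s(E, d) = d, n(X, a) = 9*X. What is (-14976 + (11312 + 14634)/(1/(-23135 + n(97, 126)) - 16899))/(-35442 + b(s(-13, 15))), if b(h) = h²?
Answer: 5634631761916/13248830466963 ≈ 0.42529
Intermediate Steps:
(-14976 + (11312 + 14634)/(1/(-23135 + n(97, 126)) - 16899))/(-35442 + b(s(-13, 15))) = (-14976 + (11312 + 14634)/(1/(-23135 + 9*97) - 16899))/(-35442 + 15²) = (-14976 + 25946/(1/(-23135 + 873) - 16899))/(-35442 + 225) = (-14976 + 25946/(1/(-22262) - 16899))/(-35217) = (-14976 + 25946/(-1/22262 - 16899))*(-1/35217) = (-14976 + 25946/(-376205539/22262))*(-1/35217) = (-14976 + 25946*(-22262/376205539))*(-1/35217) = (-14976 - 577609852/376205539)*(-1/35217) = -5634631761916/376205539*(-1/35217) = 5634631761916/13248830466963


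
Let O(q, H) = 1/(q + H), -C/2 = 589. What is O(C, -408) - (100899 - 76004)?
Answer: -39483471/1586 ≈ -24895.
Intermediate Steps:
C = -1178 (C = -2*589 = -1178)
O(q, H) = 1/(H + q)
O(C, -408) - (100899 - 76004) = 1/(-408 - 1178) - (100899 - 76004) = 1/(-1586) - 1*24895 = -1/1586 - 24895 = -39483471/1586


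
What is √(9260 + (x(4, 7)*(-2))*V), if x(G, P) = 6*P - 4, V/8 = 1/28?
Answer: 2*√113169/7 ≈ 96.116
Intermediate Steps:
V = 2/7 (V = 8/28 = 8*(1/28) = 2/7 ≈ 0.28571)
x(G, P) = -4 + 6*P
√(9260 + (x(4, 7)*(-2))*V) = √(9260 + ((-4 + 6*7)*(-2))*(2/7)) = √(9260 + ((-4 + 42)*(-2))*(2/7)) = √(9260 + (38*(-2))*(2/7)) = √(9260 - 76*2/7) = √(9260 - 152/7) = √(64668/7) = 2*√113169/7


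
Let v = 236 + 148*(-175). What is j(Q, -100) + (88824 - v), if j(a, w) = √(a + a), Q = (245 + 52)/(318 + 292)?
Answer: 114488 + 3*√10065/305 ≈ 1.1449e+5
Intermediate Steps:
Q = 297/610 ≈ 0.48689
v = -25664 (v = 236 - 25900 = -25664)
j(a, w) = √2*√a (j(a, w) = √(2*a) = √2*√a)
j(Q, -100) + (88824 - v) = √2*√(297/610) + (88824 - 1*(-25664)) = √2*(3*√20130/610) + (88824 + 25664) = 3*√10065/305 + 114488 = 114488 + 3*√10065/305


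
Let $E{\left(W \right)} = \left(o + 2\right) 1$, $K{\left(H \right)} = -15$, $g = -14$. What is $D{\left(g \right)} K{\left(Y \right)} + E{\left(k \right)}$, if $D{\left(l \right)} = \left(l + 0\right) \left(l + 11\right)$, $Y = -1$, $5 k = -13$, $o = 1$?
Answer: $-627$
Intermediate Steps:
$k = - \frac{13}{5}$ ($k = \frac{1}{5} \left(-13\right) = - \frac{13}{5} \approx -2.6$)
$D{\left(l \right)} = l \left(11 + l\right)$
$E{\left(W \right)} = 3$ ($E{\left(W \right)} = \left(1 + 2\right) 1 = 3 \cdot 1 = 3$)
$D{\left(g \right)} K{\left(Y \right)} + E{\left(k \right)} = - 14 \left(11 - 14\right) \left(-15\right) + 3 = \left(-14\right) \left(-3\right) \left(-15\right) + 3 = 42 \left(-15\right) + 3 = -630 + 3 = -627$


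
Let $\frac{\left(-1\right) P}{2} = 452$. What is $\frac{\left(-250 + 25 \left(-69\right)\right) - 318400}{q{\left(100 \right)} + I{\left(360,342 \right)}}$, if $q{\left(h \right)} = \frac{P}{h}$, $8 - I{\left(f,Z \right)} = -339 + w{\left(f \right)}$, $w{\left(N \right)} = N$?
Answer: $\frac{8009375}{551} \approx 14536.0$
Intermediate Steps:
$I{\left(f,Z \right)} = 347 - f$ ($I{\left(f,Z \right)} = 8 - \left(-339 + f\right) = 347 - f$)
$P = -904$ ($P = \left(-2\right) 452 = -904$)
$q{\left(h \right)} = - \frac{904}{h}$
$\frac{\left(-250 + 25 \left(-69\right)\right) - 318400}{q{\left(100 \right)} + I{\left(360,342 \right)}} = \frac{\left(-250 + 25 \left(-69\right)\right) - 318400}{- \frac{904}{100} + \left(347 - 360\right)} = \frac{\left(-250 - 1725\right) - 318400}{\left(-904\right) \frac{1}{100} + \left(347 - 360\right)} = \frac{-1975 - 318400}{- \frac{226}{25} - 13} = - \frac{320375}{- \frac{551}{25}} = \left(-320375\right) \left(- \frac{25}{551}\right) = \frac{8009375}{551}$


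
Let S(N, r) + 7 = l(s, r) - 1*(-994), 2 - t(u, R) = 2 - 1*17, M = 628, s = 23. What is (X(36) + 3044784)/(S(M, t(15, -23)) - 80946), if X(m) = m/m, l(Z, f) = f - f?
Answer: -3044785/79959 ≈ -38.079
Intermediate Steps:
l(Z, f) = 0
X(m) = 1
t(u, R) = 17 (t(u, R) = 2 - (2 - 1*17) = 2 - (2 - 17) = 2 - 1*(-15) = 2 + 15 = 17)
S(N, r) = 987 (S(N, r) = -7 + (0 - 1*(-994)) = -7 + (0 + 994) = -7 + 994 = 987)
(X(36) + 3044784)/(S(M, t(15, -23)) - 80946) = (1 + 3044784)/(987 - 80946) = 3044785/(-79959) = 3044785*(-1/79959) = -3044785/79959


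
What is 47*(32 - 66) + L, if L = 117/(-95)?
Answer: -151927/95 ≈ -1599.2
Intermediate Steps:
L = -117/95 (L = 117*(-1/95) = -117/95 ≈ -1.2316)
47*(32 - 66) + L = 47*(32 - 66) - 117/95 = 47*(-34) - 117/95 = -1598 - 117/95 = -151927/95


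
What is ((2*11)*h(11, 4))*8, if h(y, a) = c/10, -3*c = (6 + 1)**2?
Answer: -4312/15 ≈ -287.47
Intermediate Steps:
c = -49/3 (c = -(6 + 1)**2/3 = -1/3*7**2 = -1/3*49 = -49/3 ≈ -16.333)
h(y, a) = -49/30 (h(y, a) = -49/3/10 = -49/3*1/10 = -49/30)
((2*11)*h(11, 4))*8 = ((2*11)*(-49/30))*8 = (22*(-49/30))*8 = -539/15*8 = -4312/15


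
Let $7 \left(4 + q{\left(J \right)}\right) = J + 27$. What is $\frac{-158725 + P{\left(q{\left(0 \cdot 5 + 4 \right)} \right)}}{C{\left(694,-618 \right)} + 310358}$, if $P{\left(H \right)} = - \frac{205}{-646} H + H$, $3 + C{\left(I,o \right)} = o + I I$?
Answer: $- \frac{717751897}{3578588706} \approx -0.20057$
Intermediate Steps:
$C{\left(I,o \right)} = -3 + o + I^{2}$ ($C{\left(I,o \right)} = -3 + \left(o + I I\right) = -3 + \left(o + I^{2}\right) = -3 + o + I^{2}$)
$q{\left(J \right)} = - \frac{1}{7} + \frac{J}{7}$ ($q{\left(J \right)} = -4 + \frac{J + 27}{7} = -4 + \frac{27 + J}{7} = -4 + \left(\frac{27}{7} + \frac{J}{7}\right) = - \frac{1}{7} + \frac{J}{7}$)
$P{\left(H \right)} = \frac{851 H}{646}$ ($P{\left(H \right)} = \left(-205\right) \left(- \frac{1}{646}\right) H + H = \frac{205 H}{646} + H = \frac{851 H}{646}$)
$\frac{-158725 + P{\left(q{\left(0 \cdot 5 + 4 \right)} \right)}}{C{\left(694,-618 \right)} + 310358} = \frac{-158725 + \frac{851 \left(- \frac{1}{7} + \frac{0 \cdot 5 + 4}{7}\right)}{646}}{\left(-3 - 618 + 694^{2}\right) + 310358} = \frac{-158725 + \frac{851 \left(- \frac{1}{7} + \frac{0 + 4}{7}\right)}{646}}{\left(-3 - 618 + 481636\right) + 310358} = \frac{-158725 + \frac{851 \left(- \frac{1}{7} + \frac{1}{7} \cdot 4\right)}{646}}{481015 + 310358} = \frac{-158725 + \frac{851 \left(- \frac{1}{7} + \frac{4}{7}\right)}{646}}{791373} = \left(-158725 + \frac{851}{646} \cdot \frac{3}{7}\right) \frac{1}{791373} = \left(-158725 + \frac{2553}{4522}\right) \frac{1}{791373} = \left(- \frac{717751897}{4522}\right) \frac{1}{791373} = - \frac{717751897}{3578588706}$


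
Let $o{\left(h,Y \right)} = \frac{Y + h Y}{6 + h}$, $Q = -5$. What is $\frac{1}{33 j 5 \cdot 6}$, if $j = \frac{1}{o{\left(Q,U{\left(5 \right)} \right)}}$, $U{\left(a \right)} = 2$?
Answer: $- \frac{4}{495} \approx -0.0080808$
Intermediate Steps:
$o{\left(h,Y \right)} = \frac{Y + Y h}{6 + h}$
$j = - \frac{1}{8}$ ($j = \frac{1}{2 \frac{1}{6 - 5} \left(1 - 5\right)} = \frac{1}{2 \cdot 1^{-1} \left(-4\right)} = \frac{1}{2 \cdot 1 \left(-4\right)} = \frac{1}{-8} = - \frac{1}{8} \approx -0.125$)
$\frac{1}{33 j 5 \cdot 6} = \frac{1}{33 \left(- \frac{1}{8}\right) 5 \cdot 6} = \frac{1}{\left(- \frac{33}{8}\right) 30} = \frac{1}{- \frac{495}{4}} = - \frac{4}{495}$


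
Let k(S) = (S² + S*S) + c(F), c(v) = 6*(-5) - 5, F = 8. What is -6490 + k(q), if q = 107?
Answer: 16373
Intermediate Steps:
c(v) = -35 (c(v) = -30 - 5 = -35)
k(S) = -35 + 2*S² (k(S) = (S² + S*S) - 35 = (S² + S²) - 35 = 2*S² - 35 = -35 + 2*S²)
-6490 + k(q) = -6490 + (-35 + 2*107²) = -6490 + (-35 + 2*11449) = -6490 + (-35 + 22898) = -6490 + 22863 = 16373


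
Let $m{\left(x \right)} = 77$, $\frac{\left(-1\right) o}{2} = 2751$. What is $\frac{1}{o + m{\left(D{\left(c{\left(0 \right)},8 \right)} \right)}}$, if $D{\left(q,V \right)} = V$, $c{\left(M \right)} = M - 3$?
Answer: $- \frac{1}{5425} \approx -0.00018433$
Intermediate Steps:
$c{\left(M \right)} = -3 + M$
$o = -5502$ ($o = \left(-2\right) 2751 = -5502$)
$\frac{1}{o + m{\left(D{\left(c{\left(0 \right)},8 \right)} \right)}} = \frac{1}{-5502 + 77} = \frac{1}{-5425} = - \frac{1}{5425}$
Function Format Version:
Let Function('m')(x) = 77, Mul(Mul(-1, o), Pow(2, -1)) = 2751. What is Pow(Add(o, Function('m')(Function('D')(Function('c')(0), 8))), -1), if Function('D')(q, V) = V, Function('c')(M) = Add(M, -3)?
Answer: Rational(-1, 5425) ≈ -0.00018433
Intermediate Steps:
Function('c')(M) = Add(-3, M)
o = -5502 (o = Mul(-2, 2751) = -5502)
Pow(Add(o, Function('m')(Function('D')(Function('c')(0), 8))), -1) = Pow(Add(-5502, 77), -1) = Pow(-5425, -1) = Rational(-1, 5425)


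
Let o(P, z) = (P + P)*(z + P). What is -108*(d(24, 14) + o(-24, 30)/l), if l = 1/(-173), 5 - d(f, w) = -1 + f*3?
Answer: -5373864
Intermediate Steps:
d(f, w) = 6 - 3*f (d(f, w) = 5 - (-1 + f*3) = 5 - (-1 + 3*f) = 5 + (1 - 3*f) = 6 - 3*f)
o(P, z) = 2*P*(P + z) (o(P, z) = (2*P)*(P + z) = 2*P*(P + z))
l = -1/173 ≈ -0.0057803
-108*(d(24, 14) + o(-24, 30)/l) = -108*((6 - 3*24) + (2*(-24)*(-24 + 30))/(-1/173)) = -108*((6 - 72) + (2*(-24)*6)*(-173)) = -108*(-66 - 288*(-173)) = -108*(-66 + 49824) = -108*49758 = -5373864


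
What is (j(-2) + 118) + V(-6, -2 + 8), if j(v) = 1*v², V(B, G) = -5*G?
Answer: 92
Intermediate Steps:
j(v) = v²
(j(-2) + 118) + V(-6, -2 + 8) = ((-2)² + 118) - 5*(-2 + 8) = (4 + 118) - 5*6 = 122 - 30 = 92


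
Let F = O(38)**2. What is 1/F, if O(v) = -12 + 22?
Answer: 1/100 ≈ 0.010000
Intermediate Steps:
O(v) = 10
F = 100 (F = 10**2 = 100)
1/F = 1/100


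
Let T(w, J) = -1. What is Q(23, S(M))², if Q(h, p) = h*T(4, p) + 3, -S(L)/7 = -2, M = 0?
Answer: 400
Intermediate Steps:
S(L) = 14 (S(L) = -7*(-2) = 14)
Q(h, p) = 3 - h (Q(h, p) = h*(-1) + 3 = -h + 3 = 3 - h)
Q(23, S(M))² = (3 - 1*23)² = (3 - 23)² = (-20)² = 400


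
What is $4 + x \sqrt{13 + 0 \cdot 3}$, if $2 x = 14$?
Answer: $4 + 7 \sqrt{13} \approx 29.239$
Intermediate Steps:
$x = 7$ ($x = \frac{1}{2} \cdot 14 = 7$)
$4 + x \sqrt{13 + 0 \cdot 3} = 4 + 7 \sqrt{13 + 0 \cdot 3} = 4 + 7 \sqrt{13 + 0} = 4 + 7 \sqrt{13}$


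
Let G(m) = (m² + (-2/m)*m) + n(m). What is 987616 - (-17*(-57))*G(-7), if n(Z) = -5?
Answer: 946918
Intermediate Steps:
G(m) = -7 + m² (G(m) = (m² + (-2/m)*m) - 5 = (m² - 2) - 5 = (-2 + m²) - 5 = -7 + m²)
987616 - (-17*(-57))*G(-7) = 987616 - (-17*(-57))*(-7 + (-7)²) = 987616 - 969*(-7 + 49) = 987616 - 969*42 = 987616 - 1*40698 = 987616 - 40698 = 946918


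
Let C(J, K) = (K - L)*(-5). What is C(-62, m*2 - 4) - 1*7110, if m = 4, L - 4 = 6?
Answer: -7080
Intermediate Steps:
L = 10 (L = 4 + 6 = 10)
C(J, K) = 50 - 5*K (C(J, K) = (K - 1*10)*(-5) = (K - 10)*(-5) = (-10 + K)*(-5) = 50 - 5*K)
C(-62, m*2 - 4) - 1*7110 = (50 - 5*(4*2 - 4)) - 1*7110 = (50 - 5*(8 - 4)) - 7110 = (50 - 5*4) - 7110 = (50 - 20) - 7110 = 30 - 7110 = -7080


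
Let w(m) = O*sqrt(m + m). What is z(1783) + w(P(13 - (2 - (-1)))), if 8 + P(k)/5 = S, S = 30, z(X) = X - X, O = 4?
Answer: 8*sqrt(55) ≈ 59.330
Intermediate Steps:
z(X) = 0
P(k) = 110 (P(k) = -40 + 5*30 = -40 + 150 = 110)
w(m) = 4*sqrt(2)*sqrt(m) (w(m) = 4*sqrt(m + m) = 4*sqrt(2*m) = 4*(sqrt(2)*sqrt(m)) = 4*sqrt(2)*sqrt(m))
z(1783) + w(P(13 - (2 - (-1)))) = 0 + 4*sqrt(2)*sqrt(110) = 0 + 8*sqrt(55) = 8*sqrt(55)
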